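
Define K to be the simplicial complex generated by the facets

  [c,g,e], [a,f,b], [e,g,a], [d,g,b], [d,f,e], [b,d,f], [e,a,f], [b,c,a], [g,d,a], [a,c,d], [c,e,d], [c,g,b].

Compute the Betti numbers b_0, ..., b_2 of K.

Take the total order a < b < c < d < e < f < g on the vertex set. Then K (dimension 2) consists of the simplices:

  0-simplices (7): a, b, c, d, e, f, g
  1-simplices (18): ab, ac, ad, ae, af, ag, bc, bd, bf, bg, cd, ce, cg, de, df, dg, ef, eg
  2-simplices (12): abc, abf, acd, adg, aef, aeg, bcg, bdf, bdg, cde, ceg, def

Hence C_0 ≅ Z^7, C_1 ≅ Z^18, C_2 ≅ Z^12.

The boundary map ∂_1: C_1 → C_0 maps an edge to its endpoints' difference, ∂[p,q] = q − p. For instance
  ∂dg = g − d.
As a 7×18 matrix over Z this has rank 6, with invariant factors (1,1,1,1,1,1).

The boundary map ∂_2: C_2 → C_1 acts by ∂[p,q,r] = [q,r] − [p,r] + [p,q]. For instance
  ∂bcg = cg − bg + bc,
  ∂aeg = eg − ag + ae.
As a 18×12 matrix over Z this has rank 12, with invariant factors (1,1,1,1,1,1,1,1,1,1,1,2).

Now H_k = ker ∂_k / im ∂_{k+1}, so:

  H_0: rank C_0 − rank ∂_1 = 7 − 6 = 1, and the invariant factors of ∂_1 are all 1, so H_0 ≅ Z.
  H_1: rank ker ∂_1 − rank ∂_2 = (18 − 6) − 12 = 0, and ∂_2 has invariant factor 2 > 1, so H_1 ≅ Z/2.
  H_2: rank ker ∂_2 − rank ∂_3 = (12 − 12) − 0 = 0, and there is no ∂_3, so H_2 ≅ 0.

As a check, the Euler characteristic is 7 − 18 + 12 = 1, which agrees with 1 − 0 + 0 = 1.

Hence the Betti numbers are b_0 = 1, b_1 = 0, b_2 = 0.

b_0 = 1, b_1 = 0, b_2 = 0.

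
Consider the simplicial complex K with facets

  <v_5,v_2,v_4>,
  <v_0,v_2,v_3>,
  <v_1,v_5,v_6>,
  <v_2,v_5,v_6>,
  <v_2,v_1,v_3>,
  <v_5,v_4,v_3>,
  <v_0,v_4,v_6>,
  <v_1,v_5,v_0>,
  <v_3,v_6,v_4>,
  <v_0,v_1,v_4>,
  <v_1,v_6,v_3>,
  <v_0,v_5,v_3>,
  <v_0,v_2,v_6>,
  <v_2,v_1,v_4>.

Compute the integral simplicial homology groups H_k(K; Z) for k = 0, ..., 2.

Take the total order v_0 < v_1 < v_2 < v_3 < v_4 < v_5 < v_6 on the vertex set. Then K (dimension 2) consists of the simplices:

  0-simplices (7): [v_0], [v_1], [v_2], [v_3], [v_4], [v_5], [v_6]
  1-simplices (21): (21 of them)
  2-simplices (14): (14 of them)

so the chain groups are C_0 ≅ Z^7, C_1 ≅ Z^21, C_2 ≅ Z^14.

Boundary ∂_1: C_1 → C_0 sends each edge [p,q] (with p < q) to q − p. For instance
  ∂[v_1,v_5] = [v_5] − [v_1].
The resulting 7×21 matrix has rank 6, and its Smith normal form has invariant factors (1,1,1,1,1,1).

Boundary ∂_2: C_2 → C_1 sends each 2-simplex [p,q,r] to [q,r] − [p,r] + [p,q]. For instance
  ∂[v_1,v_2,v_3] = [v_2,v_3] − [v_1,v_3] + [v_1,v_2],
  ∂[v_3,v_4,v_6] = [v_4,v_6] − [v_3,v_6] + [v_3,v_4].
The 21×14 boundary matrix has rank 13 and Smith normal form diag(1,1,1,1,1,1,1,1,1,1,1,1,1).

Computing H_k = (kernel of ∂_k) / (image of ∂_{k+1}):

  H_0: rank C_0 − rank ∂_1 = 7 − 6 = 1, and the invariant factors of ∂_1 are all 1, so H_0 ≅ Z.
  H_1: rank ker ∂_1 − rank ∂_2 = (21 − 6) − 13 = 2, and the invariant factors of ∂_2 are all 1, so H_1 ≅ Z^2.
  H_2: rank ker ∂_2 − rank ∂_3 = (14 − 13) − 0 = 1, and there is no ∂_3, so H_2 ≅ Z.

H_0 = Z,  H_1 = Z^2,  H_2 = Z.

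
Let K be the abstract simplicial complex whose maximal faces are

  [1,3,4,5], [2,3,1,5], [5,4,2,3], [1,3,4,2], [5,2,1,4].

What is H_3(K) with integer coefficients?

Take the total order 1 < 2 < 3 < 4 < 5 on the vertex set. Then K (dimension 3) consists of the simplices:

  0-simplices (5): [1], [2], [3], [4], [5]
  1-simplices (10): [1,2], [1,3], [1,4], [1,5], [2,3], [2,4], [2,5], [3,4], [3,5], [4,5]
  2-simplices (10): [1,2,3], [1,2,4], [1,2,5], [1,3,4], [1,3,5], [1,4,5], [2,3,4], [2,3,5], [2,4,5], [3,4,5]
  3-simplices (5): [1,2,3,4], [1,2,3,5], [1,2,4,5], [1,3,4,5], [2,3,4,5]

Hence C_0 ≅ Z^5, C_1 ≅ Z^10, C_2 ≅ Z^10, C_3 ≅ Z^5.

Boundary ∂_1: C_1 → C_0 maps an edge to its endpoints' difference, ∂[p,q] = q − p.
As a 5×10 matrix over Z this has rank 4, with invariant factors (1,1,1,1).

Boundary ∂_2: C_2 → C_1 sends each 2-simplex [p,q,r] to [q,r] − [p,r] + [p,q]. For instance
  ∂[2,4,5] = [4,5] − [2,5] + [2,4],
  ∂[1,3,5] = [3,5] − [1,5] + [1,3].
As a 10×10 matrix over Z this has rank 6, with invariant factors (1,1,1,1,1,1).

Boundary ∂_3: C_3 → C_2 sends each 3-simplex σ to the alternating sum Σ_i (−1)^i (σ with its i-th vertex removed). For instance
  ∂[1,3,4,5] = [3,4,5] − [1,4,5] + [1,3,5] − [1,3,4],
  ∂[1,2,3,4] = [2,3,4] − [1,3,4] + [1,2,4] − [1,2,3].
This gives a 10×5 integer matrix of rank 4; reducing to Smith normal form yields diagonal entries (1,1,1,1).

Reading off H_k = ker ∂_k / im ∂_{k+1}:

  H_3: rank ker ∂_3 − rank ∂_4 = (5 − 4) − 0 = 1, and there is no ∂_4, so H_3 ≅ Z.

(K is a triangulation of the 3-sphere S^3.)

H_3 = Z.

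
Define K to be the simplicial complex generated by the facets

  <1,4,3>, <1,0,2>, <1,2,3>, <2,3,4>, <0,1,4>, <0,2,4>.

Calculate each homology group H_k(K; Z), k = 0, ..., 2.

H_0 ≅ Z,  H_1 = 0,  H_2 ≅ Z.

Take the total order 0 < 1 < 2 < 3 < 4 on the vertex set. Then K (dimension 2) consists of the simplices:

  0-simplices (5): [0], [1], [2], [3], [4]
  1-simplices (9): [0,1], [0,2], [0,4], [1,2], [1,3], [1,4], [2,3], [2,4], [3,4]
  2-simplices (6): [0,1,2], [0,1,4], [0,2,4], [1,2,3], [1,3,4], [2,3,4]

Hence C_0 ≅ Z^5, C_1 ≅ Z^9, C_2 ≅ Z^6.

Boundary ∂_1: C_1 → C_0 is given by ∂[p,q] = [q] − [p]. For instance
  ∂[1,3] = [3] − [1].
The 5×9 boundary matrix has rank 4 and Smith normal form diag(1,1,1,1).

∂_2: C_2 → C_1 sends each 2-simplex [p,q,r] to [q,r] − [p,r] + [p,q]. For instance
  ∂[0,1,4] = [1,4] − [0,4] + [0,1],
  ∂[0,2,4] = [2,4] − [0,4] + [0,2].
As a 9×6 matrix over Z this has rank 5, with invariant factors (1,1,1,1,1).

Now H_k = ker ∂_k / im ∂_{k+1}, so:

  H_0: rank C_0 − rank ∂_1 = 5 − 4 = 1, and the invariant factors of ∂_1 are all 1, so H_0 ≅ Z.
  H_1: rank ker ∂_1 − rank ∂_2 = (9 − 4) − 5 = 0, and the invariant factors of ∂_2 are all 1, so H_1 ≅ 0.
  H_2: rank ker ∂_2 − rank ∂_3 = (6 − 5) − 0 = 1, and there is no ∂_3, so H_2 ≅ Z.

As a check, the Euler characteristic is 5 − 9 + 6 = 2, which agrees with 1 − 0 + 1 = 2.
(K is a triangulation of the 2-sphere S^2.)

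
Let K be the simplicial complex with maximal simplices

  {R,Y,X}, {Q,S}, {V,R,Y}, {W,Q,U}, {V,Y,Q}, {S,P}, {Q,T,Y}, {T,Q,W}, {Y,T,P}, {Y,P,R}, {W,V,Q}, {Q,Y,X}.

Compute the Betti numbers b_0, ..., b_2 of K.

b_0 = 1, b_1 = 1, b_2 = 0.

Order the vertices as P < Q < R < S < T < U < V < W < X < Y. Listing each simplex with vertices in this order, K has dimension 2 with simplices:

  0-simplices (10): P, Q, R, S, T, U, V, W, X, Y
  1-simplices (20): PR, PS, PT, PY, QS, QT, QU, QV, QW, QX, QY, RV, RX, RY, TW, TY, UW, VW, VY, XY
  2-simplices (10): PRY, PTY, QTW, QTY, QUW, QVW, QVY, QXY, RVY, RXY

Hence C_0 ≅ Z^10, C_1 ≅ Z^20, C_2 ≅ Z^10.

The boundary map ∂_1: C_1 → C_0 is given by ∂[p,q] = [q] − [p].
As a 10×20 matrix over Z this has rank 9, with invariant factors (1,1,1,1,1,1,1,1,1).

Boundary ∂_2: C_2 → C_1 acts by ∂[p,q,r] = [q,r] − [p,r] + [p,q]. For instance
  ∂PTY = TY − PY + PT,
  ∂QUW = UW − QW + QU.
This gives a 20×10 integer matrix of rank 10; reducing to Smith normal form yields diagonal entries (1,1,1,1,1,1,1,1,1,1).

Now H_k = ker ∂_k / im ∂_{k+1}, so:

  H_0: rank C_0 − rank ∂_1 = 10 − 9 = 1, and the invariant factors of ∂_1 are all 1, so H_0 = Z.
  H_1: rank ker ∂_1 − rank ∂_2 = (20 − 9) − 10 = 1, and the invariant factors of ∂_2 are all 1, so H_1 = Z.
  H_2: rank ker ∂_2 − rank ∂_3 = (10 − 10) − 0 = 0, and there is no ∂_3, so H_2 = 0.

Hence the Betti numbers are b_0 = 1, b_1 = 1, b_2 = 0.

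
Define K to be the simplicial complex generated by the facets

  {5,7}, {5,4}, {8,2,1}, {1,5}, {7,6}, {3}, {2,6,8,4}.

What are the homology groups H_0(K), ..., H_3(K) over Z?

H_0 ≅ Z^2,  H_1 ≅ Z^2,  H_2 = 0,  H_3 = 0.

Order the vertices as 1 < 2 < 3 < 4 < 5 < 6 < 7 < 8. Listing each simplex with vertices in this order, K has dimension 3 with simplices:

  0-simplices (8): [1], [2], [3], [4], [5], [6], [7], [8]
  1-simplices (12): [1,2], [1,5], [1,8], [2,4], [2,6], [2,8], [4,5], [4,6], [4,8], [5,7], [6,7], [6,8]
  2-simplices (5): [1,2,8], [2,4,6], [2,4,8], [2,6,8], [4,6,8]
  3-simplices (1): [2,4,6,8]

giving chain groups C_0 ≅ Z^8, C_1 ≅ Z^12, C_2 ≅ Z^5, C_3 ≅ Z^1.

The boundary map ∂_1: C_1 → C_0 maps an edge to its endpoints' difference, ∂[p,q] = q − p. For instance
  ∂[1,2] = [2] − [1].
As a 8×12 matrix over Z this has rank 6, with invariant factors (1,1,1,1,1,1).

The boundary map ∂_2: C_2 → C_1 acts by ∂[p,q,r] = [q,r] − [p,r] + [p,q]. For instance
  ∂[2,6,8] = [6,8] − [2,8] + [2,6],
  ∂[4,6,8] = [6,8] − [4,8] + [4,6].
The resulting 12×5 matrix has rank 4, and its Smith normal form has invariant factors (1,1,1,1).

∂_3: C_3 → C_2 sends each 3-simplex σ to the alternating sum Σ_i (−1)^i (σ with its i-th vertex removed). For instance
  ∂[2,4,6,8] = [4,6,8] − [2,6,8] + [2,4,8] − [2,4,6].
The 5×1 boundary matrix has rank 1 and Smith normal form diag(1).

Computing H_k = (kernel of ∂_k) / (image of ∂_{k+1}):

  H_0: rank C_0 − rank ∂_1 = 8 − 6 = 2, and the invariant factors of ∂_1 are all 1, so H_0 = Z^2.
  H_1: rank ker ∂_1 − rank ∂_2 = (12 − 6) − 4 = 2, and the invariant factors of ∂_2 are all 1, so H_1 = Z^2.
  H_2: rank ker ∂_2 − rank ∂_3 = (5 − 4) − 1 = 0, and the invariant factors of ∂_3 are all 1, so H_2 = 0.
  H_3: rank ker ∂_3 − rank ∂_4 = (1 − 1) − 0 = 0, and there is no ∂_4, so H_3 = 0.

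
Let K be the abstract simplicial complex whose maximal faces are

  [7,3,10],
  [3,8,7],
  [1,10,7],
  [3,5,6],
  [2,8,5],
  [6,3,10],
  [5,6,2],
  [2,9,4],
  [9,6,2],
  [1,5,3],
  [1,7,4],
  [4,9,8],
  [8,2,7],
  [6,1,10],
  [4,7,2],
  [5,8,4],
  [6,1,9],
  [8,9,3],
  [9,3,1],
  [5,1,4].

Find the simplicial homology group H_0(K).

H_0 ≅ Z.

We work with the vertex ordering 1 < 2 < 3 < 4 < 5 < 6 < 7 < 8 < 9 < 10. The simplices of K, each written with vertices in increasing order, are:

  0-simplices (10): [1], [2], [3], [4], [5], [6], [7], [8], [9], [10]
  1-simplices (30): (30 of them)
  2-simplices (20): (20 of them)

Hence C_0 ≅ Z^10, C_1 ≅ Z^30, C_2 ≅ Z^20.

∂_1: C_1 → C_0 maps an edge to its endpoints' difference, ∂[p,q] = q − p. For instance
  ∂[1,3] = [3] − [1].
The resulting 10×30 matrix has rank 9, and its Smith normal form has invariant factors (1,1,1,1,1,1,1,1,1).

Boundary ∂_2: C_2 → C_1 acts by ∂[p,q,r] = [q,r] − [p,r] + [p,q]. For instance
  ∂[1,4,5] = [4,5] − [1,5] + [1,4],
  ∂[1,6,9] = [6,9] − [1,9] + [1,6].
As a 30×20 matrix over Z this has rank 20, with invariant factors (1,1,1,1,1,1,1,1,1,1,1,1,1,1,1,1,1,1,1,2).

Reading off H_k = ker ∂_k / im ∂_{k+1}:

  H_0: rank C_0 − rank ∂_1 = 10 − 9 = 1, and the invariant factors of ∂_1 are all 1, so H_0 ≅ Z.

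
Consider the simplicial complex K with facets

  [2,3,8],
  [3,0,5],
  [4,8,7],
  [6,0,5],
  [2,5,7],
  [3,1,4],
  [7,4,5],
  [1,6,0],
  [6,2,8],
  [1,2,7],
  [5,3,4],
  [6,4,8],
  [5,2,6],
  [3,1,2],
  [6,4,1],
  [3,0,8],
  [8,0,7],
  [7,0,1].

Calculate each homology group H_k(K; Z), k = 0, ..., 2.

H_0 = Z,  H_1 = Z^2,  H_2 = Z.

Fix the vertex order 0 < 1 < 2 < 3 < 4 < 5 < 6 < 7 < 8 and write every simplex with vertices in increasing order. Then dim K = 2 and the simplices of K are:

  0-simplices (9): [0], [1], [2], [3], [4], [5], [6], [7], [8]
  1-simplices (27): (27 of them)
  2-simplices (18): [0,1,6], [0,1,7], [0,3,5], [0,3,8], [0,5,6], [0,7,8], [1,2,3], [1,2,7], [1,3,4], [1,4,6], [2,3,8], [2,5,6], [2,5,7], [2,6,8], [3,4,5], [4,5,7], [4,6,8], [4,7,8]

so the chain groups are C_0 ≅ Z^9, C_1 ≅ Z^27, C_2 ≅ Z^18.

Boundary ∂_1: C_1 → C_0 sends each edge [p,q] (with p < q) to q − p. For instance
  ∂[5,7] = [7] − [5].
This gives a 9×27 integer matrix of rank 8; reducing to Smith normal form yields diagonal entries (1,1,1,1,1,1,1,1).

The boundary map ∂_2: C_2 → C_1 sends each 2-simplex [p,q,r] to [q,r] − [p,r] + [p,q]. For instance
  ∂[0,1,7] = [1,7] − [0,7] + [0,1],
  ∂[1,2,3] = [2,3] − [1,3] + [1,2].
This gives a 27×18 integer matrix of rank 17; reducing to Smith normal form yields diagonal entries (1,1,1,1,1,1,1,1,1,1,1,1,1,1,1,1,1).

Computing H_k = (kernel of ∂_k) / (image of ∂_{k+1}):

  H_0: rank C_0 − rank ∂_1 = 9 − 8 = 1, and the invariant factors of ∂_1 are all 1, so H_0 ≅ Z.
  H_1: rank ker ∂_1 − rank ∂_2 = (27 − 8) − 17 = 2, and the invariant factors of ∂_2 are all 1, so H_1 ≅ Z^2.
  H_2: rank ker ∂_2 − rank ∂_3 = (18 − 17) − 0 = 1, and there is no ∂_3, so H_2 ≅ Z.

(K is a triangulation of the torus T^2.)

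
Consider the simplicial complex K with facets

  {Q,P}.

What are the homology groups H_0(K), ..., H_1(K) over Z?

Take the total order P < Q on the vertex set. Then K (dimension 1) consists of the simplices:

  0-simplices (2): P, Q
  1-simplices (1): PQ

so the chain groups are C_0 ≅ Z^2, C_1 ≅ Z^1.

Boundary ∂_1: C_1 → C_0 maps an edge to its endpoints' difference, ∂[p,q] = q − p.
The 2×1 boundary matrix has rank 1 and Smith normal form diag(1).

From H_k ≅ ker(∂_k) / im(∂_{k+1}) we obtain:

  H_0: rank C_0 − rank ∂_1 = 2 − 1 = 1, and the invariant factors of ∂_1 are all 1, so H_0 = Z.
  H_1: rank ker ∂_1 − rank ∂_2 = (1 − 1) − 0 = 0, and there is no ∂_2, so H_1 = 0.

As a check, the Euler characteristic is 2 − 1 = 1, which agrees with 1 − 0 = 1.
(K is a triangulation of the 1-simplex.)

H_0 ≅ Z,  H_1 = 0.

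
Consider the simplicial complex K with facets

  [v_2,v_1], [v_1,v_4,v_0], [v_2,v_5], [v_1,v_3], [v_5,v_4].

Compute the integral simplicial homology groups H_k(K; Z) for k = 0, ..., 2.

H_0 = Z,  H_1 = Z,  H_2 = 0.

We work with the vertex ordering v_0 < v_1 < v_2 < v_3 < v_4 < v_5. The simplices of K, each written with vertices in increasing order, are:

  0-simplices (6): [v_0], [v_1], [v_2], [v_3], [v_4], [v_5]
  1-simplices (7): [v_0,v_1], [v_0,v_4], [v_1,v_2], [v_1,v_3], [v_1,v_4], [v_2,v_5], [v_4,v_5]
  2-simplices (1): [v_0,v_1,v_4]

giving chain groups C_0 ≅ Z^6, C_1 ≅ Z^7, C_2 ≅ Z^1.

The boundary map ∂_1: C_1 → C_0 sends each edge [p,q] (with p < q) to q − p. For instance
  ∂[v_0,v_4] = [v_4] − [v_0].
The resulting 6×7 matrix has rank 5, and its Smith normal form has invariant factors (1,1,1,1,1).

The boundary map ∂_2: C_2 → C_1 maps a triangle to the signed sum of its edges. For instance
  ∂[v_0,v_1,v_4] = [v_1,v_4] − [v_0,v_4] + [v_0,v_1].
This gives a 7×1 integer matrix of rank 1; reducing to Smith normal form yields diagonal entries (1).

Reading off H_k = ker ∂_k / im ∂_{k+1}:

  H_0: rank C_0 − rank ∂_1 = 6 − 5 = 1, and the invariant factors of ∂_1 are all 1, so H_0 ≅ Z.
  H_1: rank ker ∂_1 − rank ∂_2 = (7 − 5) − 1 = 1, and the invariant factors of ∂_2 are all 1, so H_1 ≅ Z.
  H_2: rank ker ∂_2 − rank ∂_3 = (1 − 1) − 0 = 0, and there is no ∂_3, so H_2 ≅ 0.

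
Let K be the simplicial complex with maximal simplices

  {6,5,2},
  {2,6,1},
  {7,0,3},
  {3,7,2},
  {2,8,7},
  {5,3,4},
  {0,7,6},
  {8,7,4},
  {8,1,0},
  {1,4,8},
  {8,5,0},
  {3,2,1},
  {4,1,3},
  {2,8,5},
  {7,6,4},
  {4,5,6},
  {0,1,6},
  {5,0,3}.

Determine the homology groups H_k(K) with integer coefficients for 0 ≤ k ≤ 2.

We work with the vertex ordering 0 < 1 < 2 < 3 < 4 < 5 < 6 < 7 < 8. The simplices of K, each written with vertices in increasing order, are:

  0-simplices (9): [0], [1], [2], [3], [4], [5], [6], [7], [8]
  1-simplices (27): (27 of them)
  2-simplices (18): [0,1,6], [0,1,8], [0,3,5], [0,3,7], [0,5,8], [0,6,7], [1,2,3], [1,2,6], [1,3,4], [1,4,8], [2,3,7], [2,5,6], [2,5,8], [2,7,8], [3,4,5], [4,5,6], [4,6,7], [4,7,8]

giving chain groups C_0 ≅ Z^9, C_1 ≅ Z^27, C_2 ≅ Z^18.

The boundary map ∂_1: C_1 → C_0 sends each edge [p,q] (with p < q) to q − p.
The 9×27 boundary matrix has rank 8 and Smith normal form diag(1,1,1,1,1,1,1,1).

∂_2: C_2 → C_1 sends each 2-simplex [p,q,r] to [q,r] − [p,r] + [p,q]. For instance
  ∂[1,3,4] = [3,4] − [1,4] + [1,3],
  ∂[0,5,8] = [5,8] − [0,8] + [0,5].
As a 27×18 matrix over Z this has rank 17, with invariant factors (1,1,1,1,1,1,1,1,1,1,1,1,1,1,1,1,1).

Computing H_k = (kernel of ∂_k) / (image of ∂_{k+1}):

  H_0: rank C_0 − rank ∂_1 = 9 − 8 = 1, and the invariant factors of ∂_1 are all 1, so H_0 ≅ Z.
  H_1: rank ker ∂_1 − rank ∂_2 = (27 − 8) − 17 = 2, and the invariant factors of ∂_2 are all 1, so H_1 ≅ Z^2.
  H_2: rank ker ∂_2 − rank ∂_3 = (18 − 17) − 0 = 1, and there is no ∂_3, so H_2 ≅ Z.

H_0 ≅ Z,  H_1 ≅ Z^2,  H_2 ≅ Z.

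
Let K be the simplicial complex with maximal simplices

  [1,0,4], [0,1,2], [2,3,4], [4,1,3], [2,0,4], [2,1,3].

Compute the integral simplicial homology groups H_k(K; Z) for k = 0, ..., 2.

Fix the vertex order 0 < 1 < 2 < 3 < 4 and write every simplex with vertices in increasing order. Then dim K = 2 and the simplices of K are:

  0-simplices (5): [0], [1], [2], [3], [4]
  1-simplices (9): [0,1], [0,2], [0,4], [1,2], [1,3], [1,4], [2,3], [2,4], [3,4]
  2-simplices (6): [0,1,2], [0,1,4], [0,2,4], [1,2,3], [1,3,4], [2,3,4]

so the chain groups are C_0 ≅ Z^5, C_1 ≅ Z^9, C_2 ≅ Z^6.

∂_1: C_1 → C_0 is given by ∂[p,q] = [q] − [p]. For instance
  ∂[2,3] = [3] − [2].
The resulting 5×9 matrix has rank 4, and its Smith normal form has invariant factors (1,1,1,1).

∂_2: C_2 → C_1 maps a triangle to the signed sum of its edges. For instance
  ∂[1,3,4] = [3,4] − [1,4] + [1,3],
  ∂[1,2,3] = [2,3] − [1,3] + [1,2].
The resulting 9×6 matrix has rank 5, and its Smith normal form has invariant factors (1,1,1,1,1).

Now H_k = ker ∂_k / im ∂_{k+1}, so:

  H_0: rank C_0 − rank ∂_1 = 5 − 4 = 1, and the invariant factors of ∂_1 are all 1, so H_0 ≅ Z.
  H_1: rank ker ∂_1 − rank ∂_2 = (9 − 4) − 5 = 0, and the invariant factors of ∂_2 are all 1, so H_1 ≅ 0.
  H_2: rank ker ∂_2 − rank ∂_3 = (6 − 5) − 0 = 1, and there is no ∂_3, so H_2 ≅ Z.

(K is a triangulation of the 2-sphere S^2.)

H_0 ≅ Z,  H_1 = 0,  H_2 ≅ Z.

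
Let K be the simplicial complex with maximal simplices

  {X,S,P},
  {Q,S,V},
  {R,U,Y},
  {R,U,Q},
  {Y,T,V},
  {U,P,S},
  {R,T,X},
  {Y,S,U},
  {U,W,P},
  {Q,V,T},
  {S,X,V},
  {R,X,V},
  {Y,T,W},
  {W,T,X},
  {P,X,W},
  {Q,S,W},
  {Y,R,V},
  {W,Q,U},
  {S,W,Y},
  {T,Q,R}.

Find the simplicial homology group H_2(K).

We work with the vertex ordering P < Q < R < S < T < U < V < W < X < Y. The simplices of K, each written with vertices in increasing order, are:

  0-simplices (10): P, Q, R, S, T, U, V, W, X, Y
  1-simplices (30): PS, PU, PW, PX, QR, QS, QT, QU, QV, QW, RT, RU, RV, RX, RY, SU, SV, SW, SX, SY, TV, TW, TX, TY, UW, UY, VX, VY, WX, WY
  2-simplices (20): PSU, PSX, PUW, PWX, QRT, QRU, QSV, QSW, QTV, QUW, RTX, RUY, RVX, RVY, SUY, SVX, SWY, TVY, TWX, TWY

so the chain groups are C_0 ≅ Z^10, C_1 ≅ Z^30, C_2 ≅ Z^20.

Boundary ∂_1: C_1 → C_0 maps an edge to its endpoints' difference, ∂[p,q] = q − p. For instance
  ∂TX = X − T.
This gives a 10×30 integer matrix of rank 9; reducing to Smith normal form yields diagonal entries (1,1,1,1,1,1,1,1,1).

The boundary map ∂_2: C_2 → C_1 acts by ∂[p,q,r] = [q,r] − [p,r] + [p,q]. For instance
  ∂QTV = TV − QV + QT,
  ∂RTX = TX − RX + RT.
The resulting 30×20 matrix has rank 20, and its Smith normal form has invariant factors (1,1,1,1,1,1,1,1,1,1,1,1,1,1,1,1,1,1,1,2).

Now H_k = ker ∂_k / im ∂_{k+1}, so:

  H_2: rank ker ∂_2 − rank ∂_3 = (20 − 20) − 0 = 0, and there is no ∂_3, so H_2 = 0.

H_2 ≅ 0.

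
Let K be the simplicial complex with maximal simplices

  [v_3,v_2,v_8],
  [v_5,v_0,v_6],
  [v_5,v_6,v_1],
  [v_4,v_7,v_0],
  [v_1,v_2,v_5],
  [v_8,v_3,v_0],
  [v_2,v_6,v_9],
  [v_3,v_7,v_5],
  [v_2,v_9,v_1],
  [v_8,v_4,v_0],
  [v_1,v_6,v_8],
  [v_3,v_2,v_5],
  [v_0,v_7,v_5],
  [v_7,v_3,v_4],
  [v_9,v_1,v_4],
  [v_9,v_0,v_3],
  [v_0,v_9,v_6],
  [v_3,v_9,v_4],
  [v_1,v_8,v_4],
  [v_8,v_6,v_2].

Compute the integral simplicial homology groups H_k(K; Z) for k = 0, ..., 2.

H_0 ≅ Z,  H_1 ≅ Z ⊕ Z/2Z,  H_2 = 0.

Order the vertices as v_0 < v_1 < v_2 < v_3 < v_4 < v_5 < v_6 < v_7 < v_8 < v_9. Listing each simplex with vertices in this order, K has dimension 2 with simplices:

  0-simplices (10): [v_0], [v_1], [v_2], [v_3], [v_4], [v_5], [v_6], [v_7], [v_8], [v_9]
  1-simplices (30): (30 of them)
  2-simplices (20): (20 of them)

Hence C_0 ≅ Z^10, C_1 ≅ Z^30, C_2 ≅ Z^20.

∂_1: C_1 → C_0 sends each edge [p,q] (with p < q) to q − p. For instance
  ∂[v_1,v_5] = [v_5] − [v_1].
As a 10×30 matrix over Z this has rank 9, with invariant factors (1,1,1,1,1,1,1,1,1).

The boundary map ∂_2: C_2 → C_1 sends each 2-simplex [p,q,r] to [q,r] − [p,r] + [p,q]. For instance
  ∂[v_2,v_6,v_8] = [v_6,v_8] − [v_2,v_8] + [v_2,v_6],
  ∂[v_0,v_4,v_7] = [v_4,v_7] − [v_0,v_7] + [v_0,v_4].
The resulting 30×20 matrix has rank 20, and its Smith normal form has invariant factors (1,1,1,1,1,1,1,1,1,1,1,1,1,1,1,1,1,1,1,2).

Now H_k = ker ∂_k / im ∂_{k+1}, so:

  H_0: rank C_0 − rank ∂_1 = 10 − 9 = 1, and the invariant factors of ∂_1 are all 1, so H_0 = Z.
  H_1: rank ker ∂_1 − rank ∂_2 = (30 − 9) − 20 = 1, and ∂_2 has invariant factor 2 > 1, so H_1 = Z ⊕ Z/2Z.
  H_2: rank ker ∂_2 − rank ∂_3 = (20 − 20) − 0 = 0, and there is no ∂_3, so H_2 = 0.

As a check, the Euler characteristic is 10 − 30 + 20 = 0, which agrees with 1 − 1 + 0 = 0.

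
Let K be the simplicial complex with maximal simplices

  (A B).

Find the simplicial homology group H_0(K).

Fix the vertex order A < B and write every simplex with vertices in increasing order. Then dim K = 1 and the simplices of K are:

  0-simplices (2): A, B
  1-simplices (1): AB

so the chain groups are C_0 ≅ Z^2, C_1 ≅ Z^1.

∂_1: C_1 → C_0 is given by ∂[p,q] = [q] − [p]. For instance
  ∂AB = B − A.
As a 2×1 matrix over Z this has rank 1, with invariant factors (1).

Computing H_k = (kernel of ∂_k) / (image of ∂_{k+1}):

  H_0: rank C_0 − rank ∂_1 = 2 − 1 = 1, and the invariant factors of ∂_1 are all 1, so H_0 ≅ Z.

(K is a triangulation of the 1-simplex.)

H_0 = Z.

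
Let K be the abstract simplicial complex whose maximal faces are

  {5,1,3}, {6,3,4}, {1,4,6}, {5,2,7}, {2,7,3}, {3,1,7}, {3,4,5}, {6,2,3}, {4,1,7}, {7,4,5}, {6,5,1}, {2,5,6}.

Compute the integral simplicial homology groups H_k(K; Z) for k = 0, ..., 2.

H_0 ≅ Z,  H_1 ≅ Z/2Z,  H_2 = 0.

Fix the vertex order 1 < 2 < 3 < 4 < 5 < 6 < 7 and write every simplex with vertices in increasing order. Then dim K = 2 and the simplices of K are:

  0-simplices (7): [1], [2], [3], [4], [5], [6], [7]
  1-simplices (18): [1,3], [1,4], [1,5], [1,6], [1,7], [2,3], [2,5], [2,6], [2,7], [3,4], [3,5], [3,6], [3,7], [4,5], [4,6], [4,7], [5,6], [5,7]
  2-simplices (12): [1,3,5], [1,3,7], [1,4,6], [1,4,7], [1,5,6], [2,3,6], [2,3,7], [2,5,6], [2,5,7], [3,4,5], [3,4,6], [4,5,7]

giving chain groups C_0 ≅ Z^7, C_1 ≅ Z^18, C_2 ≅ Z^12.

∂_1: C_1 → C_0 sends each edge [p,q] (with p < q) to q − p. For instance
  ∂[4,7] = [7] − [4].
As a 7×18 matrix over Z this has rank 6, with invariant factors (1,1,1,1,1,1).

∂_2: C_2 → C_1 sends each 2-simplex [p,q,r] to [q,r] − [p,r] + [p,q]. For instance
  ∂[1,4,7] = [4,7] − [1,7] + [1,4],
  ∂[2,3,7] = [3,7] − [2,7] + [2,3].
This gives a 18×12 integer matrix of rank 12; reducing to Smith normal form yields diagonal entries (1,1,1,1,1,1,1,1,1,1,1,2).

Computing H_k = (kernel of ∂_k) / (image of ∂_{k+1}):

  H_0: rank C_0 − rank ∂_1 = 7 − 6 = 1, and the invariant factors of ∂_1 are all 1, so H_0 = Z.
  H_1: rank ker ∂_1 − rank ∂_2 = (18 − 6) − 12 = 0, and ∂_2 has invariant factor 2 > 1, so H_1 = Z/2Z.
  H_2: rank ker ∂_2 − rank ∂_3 = (12 − 12) − 0 = 0, and there is no ∂_3, so H_2 = 0.

As a check, the Euler characteristic is 7 − 18 + 12 = 1, which agrees with 1 − 0 + 0 = 1.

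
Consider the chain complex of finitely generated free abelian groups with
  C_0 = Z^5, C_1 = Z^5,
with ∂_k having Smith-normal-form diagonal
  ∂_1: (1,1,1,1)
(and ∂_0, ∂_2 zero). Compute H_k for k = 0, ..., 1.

H_0 ≅ Z,  H_1 ≅ Z.

H_0: b_0 = 5 − 0 − 4 = 1; torsion from ∂_1 factors > 1: none. So H_0 ≅ Z.
H_1: b_1 = 5 − 4 − 0 = 1; torsion from ∂_2 factors > 1: none. So H_1 ≅ Z.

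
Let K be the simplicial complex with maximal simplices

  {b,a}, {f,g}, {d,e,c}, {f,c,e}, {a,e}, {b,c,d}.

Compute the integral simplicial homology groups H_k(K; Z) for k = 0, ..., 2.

Take the total order a < b < c < d < e < f < g on the vertex set. Then K (dimension 2) consists of the simplices:

  0-simplices (7): a, b, c, d, e, f, g
  1-simplices (10): ab, ae, bc, bd, cd, ce, cf, de, ef, fg
  2-simplices (3): bcd, cde, cef

Hence C_0 ≅ Z^7, C_1 ≅ Z^10, C_2 ≅ Z^3.

The boundary map ∂_1: C_1 → C_0 sends each edge [p,q] (with p < q) to q − p.
The resulting 7×10 matrix has rank 6, and its Smith normal form has invariant factors (1,1,1,1,1,1).

∂_2: C_2 → C_1 sends each 2-simplex [p,q,r] to [q,r] − [p,r] + [p,q]. For instance
  ∂bcd = cd − bd + bc,
  ∂cef = ef − cf + ce.
This gives a 10×3 integer matrix of rank 3; reducing to Smith normal form yields diagonal entries (1,1,1).

From H_k ≅ ker(∂_k) / im(∂_{k+1}) we obtain:

  H_0: rank C_0 − rank ∂_1 = 7 − 6 = 1, and the invariant factors of ∂_1 are all 1, so H_0 = Z.
  H_1: rank ker ∂_1 − rank ∂_2 = (10 − 6) − 3 = 1, and the invariant factors of ∂_2 are all 1, so H_1 = Z.
  H_2: rank ker ∂_2 − rank ∂_3 = (3 − 3) − 0 = 0, and there is no ∂_3, so H_2 = 0.

H_0 ≅ Z,  H_1 ≅ Z,  H_2 = 0.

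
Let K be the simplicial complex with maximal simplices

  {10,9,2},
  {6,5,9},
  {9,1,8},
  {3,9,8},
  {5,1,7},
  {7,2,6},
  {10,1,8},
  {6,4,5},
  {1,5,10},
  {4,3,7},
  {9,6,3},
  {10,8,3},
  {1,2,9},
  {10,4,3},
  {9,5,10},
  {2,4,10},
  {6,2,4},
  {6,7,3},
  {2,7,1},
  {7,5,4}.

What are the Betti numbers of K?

Order the vertices as 1 < 2 < 3 < 4 < 5 < 6 < 7 < 8 < 9 < 10. Listing each simplex with vertices in this order, K has dimension 2 with simplices:

  0-simplices (10): [1], [2], [3], [4], [5], [6], [7], [8], [9], [10]
  1-simplices (30): (30 of them)
  2-simplices (20): (20 of them)

Hence C_0 ≅ Z^10, C_1 ≅ Z^30, C_2 ≅ Z^20.

∂_1: C_1 → C_0 sends each edge [p,q] (with p < q) to q − p.
The resulting 10×30 matrix has rank 9, and its Smith normal form has invariant factors (1,1,1,1,1,1,1,1,1).

Boundary ∂_2: C_2 → C_1 acts by ∂[p,q,r] = [q,r] − [p,r] + [p,q]. For instance
  ∂[3,4,10] = [4,10] − [3,10] + [3,4],
  ∂[5,9,10] = [9,10] − [5,10] + [5,9].
The resulting 30×20 matrix has rank 20, and its Smith normal form has invariant factors (1,1,1,1,1,1,1,1,1,1,1,1,1,1,1,1,1,1,1,2).

Now H_k = ker ∂_k / im ∂_{k+1}, so:

  H_0: rank C_0 − rank ∂_1 = 10 − 9 = 1, and the invariant factors of ∂_1 are all 1, so H_0 = Z.
  H_1: rank ker ∂_1 − rank ∂_2 = (30 − 9) − 20 = 1, and ∂_2 has invariant factor 2 > 1, so H_1 = Z ⊕ Z/2.
  H_2: rank ker ∂_2 − rank ∂_3 = (20 − 20) − 0 = 0, and there is no ∂_3, so H_2 = 0.

As a check, the Euler characteristic is 10 − 30 + 20 = 0, which agrees with 1 − 1 + 0 = 0.
(K is a triangulation of the Klein bottle.)

Hence the Betti numbers are b_0 = 1, b_1 = 1, b_2 = 0.

b_0 = 1, b_1 = 1, b_2 = 0.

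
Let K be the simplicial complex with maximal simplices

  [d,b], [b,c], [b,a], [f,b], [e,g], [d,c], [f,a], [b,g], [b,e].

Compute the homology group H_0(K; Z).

H_0 ≅ Z.

Fix the vertex order a < b < c < d < e < f < g and write every simplex with vertices in increasing order. Then dim K = 1 and the simplices of K are:

  0-simplices (7): a, b, c, d, e, f, g
  1-simplices (9): ab, af, bc, bd, be, bf, bg, cd, eg

giving chain groups C_0 ≅ Z^7, C_1 ≅ Z^9.

The boundary map ∂_1: C_1 → C_0 maps an edge to its endpoints' difference, ∂[p,q] = q − p.
The 7×9 boundary matrix has rank 6 and Smith normal form diag(1,1,1,1,1,1).

Now H_k = ker ∂_k / im ∂_{k+1}, so:

  H_0: rank C_0 − rank ∂_1 = 7 − 6 = 1, and the invariant factors of ∂_1 are all 1, so H_0 = Z.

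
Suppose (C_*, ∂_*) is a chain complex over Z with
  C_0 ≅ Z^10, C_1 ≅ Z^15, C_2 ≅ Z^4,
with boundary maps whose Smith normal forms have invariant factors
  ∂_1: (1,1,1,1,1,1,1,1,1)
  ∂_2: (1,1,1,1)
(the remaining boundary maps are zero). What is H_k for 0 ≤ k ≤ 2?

H_0 = Z,  H_1 = Z^2,  H_2 = 0.

H_0: b_0 = 10 − 0 − 9 = 1; torsion from ∂_1 factors > 1: none. So H_0 = Z.
H_1: b_1 = 15 − 9 − 4 = 2; torsion from ∂_2 factors > 1: none. So H_1 = Z^2.
H_2: b_2 = 4 − 4 − 0 = 0; torsion from ∂_3 factors > 1: none. So H_2 = 0.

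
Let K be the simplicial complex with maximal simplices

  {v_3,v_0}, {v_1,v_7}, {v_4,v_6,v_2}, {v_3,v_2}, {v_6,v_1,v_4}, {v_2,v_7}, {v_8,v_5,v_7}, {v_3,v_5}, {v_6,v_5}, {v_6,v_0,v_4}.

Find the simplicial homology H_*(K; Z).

We work with the vertex ordering v_0 < v_1 < v_2 < v_3 < v_4 < v_5 < v_6 < v_7 < v_8. The simplices of K, each written with vertices in increasing order, are:

  0-simplices (9): [v_0], [v_1], [v_2], [v_3], [v_4], [v_5], [v_6], [v_7], [v_8]
  1-simplices (16): (16 of them)
  2-simplices (4): [v_0,v_4,v_6], [v_1,v_4,v_6], [v_2,v_4,v_6], [v_5,v_7,v_8]

Hence C_0 ≅ Z^9, C_1 ≅ Z^16, C_2 ≅ Z^4.

The boundary map ∂_1: C_1 → C_0 maps an edge to its endpoints' difference, ∂[p,q] = q − p. For instance
  ∂[v_1,v_6] = [v_6] − [v_1].
The 9×16 boundary matrix has rank 8 and Smith normal form diag(1,1,1,1,1,1,1,1).

The boundary map ∂_2: C_2 → C_1 sends each 2-simplex [p,q,r] to [q,r] − [p,r] + [p,q]. For instance
  ∂[v_1,v_4,v_6] = [v_4,v_6] − [v_1,v_6] + [v_1,v_4],
  ∂[v_5,v_7,v_8] = [v_7,v_8] − [v_5,v_8] + [v_5,v_7].
The resulting 16×4 matrix has rank 4, and its Smith normal form has invariant factors (1,1,1,1).

Now H_k = ker ∂_k / im ∂_{k+1}, so:

  H_0: rank C_0 − rank ∂_1 = 9 − 8 = 1, and the invariant factors of ∂_1 are all 1, so H_0 ≅ Z.
  H_1: rank ker ∂_1 − rank ∂_2 = (16 − 8) − 4 = 4, and the invariant factors of ∂_2 are all 1, so H_1 ≅ Z^4.
  H_2: rank ker ∂_2 − rank ∂_3 = (4 − 4) − 0 = 0, and there is no ∂_3, so H_2 ≅ 0.

As a check, the Euler characteristic is 9 − 16 + 4 = -3, which agrees with 1 − 4 + 0 = -3.

H_0 = Z,  H_1 = Z^4,  H_2 = 0.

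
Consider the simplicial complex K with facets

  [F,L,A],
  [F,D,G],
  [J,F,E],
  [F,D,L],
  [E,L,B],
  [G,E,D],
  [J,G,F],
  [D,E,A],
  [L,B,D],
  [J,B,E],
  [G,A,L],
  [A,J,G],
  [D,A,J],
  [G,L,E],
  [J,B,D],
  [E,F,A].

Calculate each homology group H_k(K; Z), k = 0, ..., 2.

H_0 = Z,  H_1 = Z^2,  H_2 = Z.

Order the vertices as A < B < D < E < F < G < J < L. Listing each simplex with vertices in this order, K has dimension 2 with simplices:

  0-simplices (8): A, B, D, E, F, G, J, L
  1-simplices (24): AD, AE, AF, AG, AJ, AL, BD, BE, BJ, BL, DE, DF, DG, DJ, DL, EF, EG, EJ, EL, FG, FJ, FL, GJ, GL
  2-simplices (16): ADE, ADJ, AEF, AFL, AGJ, AGL, BDJ, BDL, BEJ, BEL, DEG, DFG, DFL, EFJ, EGL, FGJ

Hence C_0 ≅ Z^8, C_1 ≅ Z^24, C_2 ≅ Z^16.

∂_1: C_1 → C_0 sends each edge [p,q] (with p < q) to q − p. For instance
  ∂BJ = J − B.
The 8×24 boundary matrix has rank 7 and Smith normal form diag(1,1,1,1,1,1,1).

The boundary map ∂_2: C_2 → C_1 maps a triangle to the signed sum of its edges. For instance
  ∂DFL = FL − DL + DF,
  ∂EFJ = FJ − EJ + EF.
The 24×16 boundary matrix has rank 15 and Smith normal form diag(1,1,1,1,1,1,1,1,1,1,1,1,1,1,1).

Computing H_k = (kernel of ∂_k) / (image of ∂_{k+1}):

  H_0: rank C_0 − rank ∂_1 = 8 − 7 = 1, and the invariant factors of ∂_1 are all 1, so H_0 ≅ Z.
  H_1: rank ker ∂_1 − rank ∂_2 = (24 − 7) − 15 = 2, and the invariant factors of ∂_2 are all 1, so H_1 ≅ Z^2.
  H_2: rank ker ∂_2 − rank ∂_3 = (16 − 15) − 0 = 1, and there is no ∂_3, so H_2 ≅ Z.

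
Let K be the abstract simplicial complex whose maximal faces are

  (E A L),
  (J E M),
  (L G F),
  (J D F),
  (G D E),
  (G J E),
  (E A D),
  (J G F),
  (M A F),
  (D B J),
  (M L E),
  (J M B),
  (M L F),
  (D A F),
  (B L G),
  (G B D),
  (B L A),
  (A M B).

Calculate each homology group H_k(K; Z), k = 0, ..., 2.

Fix the vertex order A < B < D < E < F < G < J < L < M and write every simplex with vertices in increasing order. Then dim K = 2 and the simplices of K are:

  0-simplices (9): A, B, D, E, F, G, J, L, M
  1-simplices (27): AB, AD, AE, AF, AL, AM, BD, BG, BJ, BL, BM, DE, DF, DG, DJ, EG, EJ, EL, EM, FG, FJ, FL, FM, GJ, GL, JM, LM
  2-simplices (18): ABL, ABM, ADE, ADF, AEL, AFM, BDG, BDJ, BGL, BJM, DEG, DFJ, EGJ, EJM, ELM, FGJ, FGL, FLM

Hence C_0 ≅ Z^9, C_1 ≅ Z^27, C_2 ≅ Z^18.

∂_1: C_1 → C_0 maps an edge to its endpoints' difference, ∂[p,q] = q − p. For instance
  ∂EJ = J − E.
The resulting 9×27 matrix has rank 8, and its Smith normal form has invariant factors (1,1,1,1,1,1,1,1).

∂_2: C_2 → C_1 sends each 2-simplex [p,q,r] to [q,r] − [p,r] + [p,q]. For instance
  ∂BDG = DG − BG + BD,
  ∂AFM = FM − AM + AF.
This gives a 27×18 integer matrix of rank 18; reducing to Smith normal form yields diagonal entries (1,1,1,1,1,1,1,1,1,1,1,1,1,1,1,1,1,2).

Reading off H_k = ker ∂_k / im ∂_{k+1}:

  H_0: rank C_0 − rank ∂_1 = 9 − 8 = 1, and the invariant factors of ∂_1 are all 1, so H_0 ≅ Z.
  H_1: rank ker ∂_1 − rank ∂_2 = (27 − 8) − 18 = 1, and ∂_2 has invariant factor 2 > 1, so H_1 ≅ Z ⊕ Z/2Z.
  H_2: rank ker ∂_2 − rank ∂_3 = (18 − 18) − 0 = 0, and there is no ∂_3, so H_2 ≅ 0.

As a check, the Euler characteristic is 9 − 27 + 18 = 0, which agrees with 1 − 1 + 0 = 0.

H_0 ≅ Z,  H_1 ≅ Z ⊕ Z/2Z,  H_2 = 0.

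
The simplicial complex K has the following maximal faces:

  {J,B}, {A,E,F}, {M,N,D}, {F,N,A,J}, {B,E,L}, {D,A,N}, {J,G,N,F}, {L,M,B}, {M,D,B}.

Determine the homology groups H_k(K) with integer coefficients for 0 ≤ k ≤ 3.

Take the total order A < B < D < E < F < G < J < L < M < N on the vertex set. Then K (dimension 3) consists of the simplices:

  0-simplices (10): A, B, D, E, F, G, J, L, M, N
  1-simplices (22): AD, AE, AF, AJ, AN, BD, BE, BJ, BL, BM, DM, DN, EF, EL, FG, FJ, FN, GJ, GN, JN, LM, MN
  2-simplices (13): ADN, AEF, AFJ, AFN, AJN, BDM, BEL, BLM, DMN, FGJ, FGN, FJN, GJN
  3-simplices (2): AFJN, FGJN

giving chain groups C_0 ≅ Z^10, C_1 ≅ Z^22, C_2 ≅ Z^13, C_3 ≅ Z^2.

The boundary map ∂_1: C_1 → C_0 maps an edge to its endpoints' difference, ∂[p,q] = q − p.
The 10×22 boundary matrix has rank 9 and Smith normal form diag(1,1,1,1,1,1,1,1,1).

∂_2: C_2 → C_1 acts by ∂[p,q,r] = [q,r] − [p,r] + [p,q]. For instance
  ∂FJN = JN − FN + FJ,
  ∂DMN = MN − DN + DM.
The resulting 22×13 matrix has rank 11, and its Smith normal form has invariant factors (1,1,1,1,1,1,1,1,1,1,1).

The boundary map ∂_3: C_3 → C_2 sends each 3-simplex σ to the alternating sum Σ_i (−1)^i (σ with its i-th vertex removed). For instance
  ∂FGJN = GJN − FJN + FGN − FGJ,
  ∂AFJN = FJN − AJN + AFN − AFJ.
The resulting 13×2 matrix has rank 2, and its Smith normal form has invariant factors (1,1).

Reading off H_k = ker ∂_k / im ∂_{k+1}:

  H_0: rank C_0 − rank ∂_1 = 10 − 9 = 1, and the invariant factors of ∂_1 are all 1, so H_0 = Z.
  H_1: rank ker ∂_1 − rank ∂_2 = (22 − 9) − 11 = 2, and the invariant factors of ∂_2 are all 1, so H_1 = Z^2.
  H_2: rank ker ∂_2 − rank ∂_3 = (13 − 11) − 2 = 0, and the invariant factors of ∂_3 are all 1, so H_2 = 0.
  H_3: rank ker ∂_3 − rank ∂_4 = (2 − 2) − 0 = 0, and there is no ∂_4, so H_3 = 0.

H_0 = Z,  H_1 = Z^2,  H_2 = 0,  H_3 = 0.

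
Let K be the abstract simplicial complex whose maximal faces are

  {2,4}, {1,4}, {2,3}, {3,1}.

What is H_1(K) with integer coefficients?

Fix the vertex order 1 < 2 < 3 < 4 and write every simplex with vertices in increasing order. Then dim K = 1 and the simplices of K are:

  0-simplices (4): [1], [2], [3], [4]
  1-simplices (4): [1,3], [1,4], [2,3], [2,4]

giving chain groups C_0 ≅ Z^4, C_1 ≅ Z^4.

∂_1: C_1 → C_0 maps an edge to its endpoints' difference, ∂[p,q] = q − p.
As a 4×4 matrix over Z this has rank 3, with invariant factors (1,1,1).

Now H_k = ker ∂_k / im ∂_{k+1}, so:

  H_1: rank ker ∂_1 − rank ∂_2 = (4 − 3) − 0 = 1, and there is no ∂_2, so H_1 = Z.

H_1 ≅ Z.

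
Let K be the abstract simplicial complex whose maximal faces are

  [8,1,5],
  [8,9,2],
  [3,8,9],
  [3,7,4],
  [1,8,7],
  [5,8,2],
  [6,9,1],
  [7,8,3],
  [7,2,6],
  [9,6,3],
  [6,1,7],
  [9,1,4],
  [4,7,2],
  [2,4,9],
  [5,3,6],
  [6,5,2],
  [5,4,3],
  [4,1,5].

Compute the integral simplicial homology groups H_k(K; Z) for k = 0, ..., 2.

H_0 ≅ Z,  H_1 ≅ Z^2,  H_2 ≅ Z.

We work with the vertex ordering 1 < 2 < 3 < 4 < 5 < 6 < 7 < 8 < 9. The simplices of K, each written with vertices in increasing order, are:

  0-simplices (9): [1], [2], [3], [4], [5], [6], [7], [8], [9]
  1-simplices (27): (27 of them)
  2-simplices (18): [1,4,5], [1,4,9], [1,5,8], [1,6,7], [1,6,9], [1,7,8], [2,4,7], [2,4,9], [2,5,6], [2,5,8], [2,6,7], [2,8,9], [3,4,5], [3,4,7], [3,5,6], [3,6,9], [3,7,8], [3,8,9]

so the chain groups are C_0 ≅ Z^9, C_1 ≅ Z^27, C_2 ≅ Z^18.

The boundary map ∂_1: C_1 → C_0 sends each edge [p,q] (with p < q) to q − p. For instance
  ∂[2,6] = [6] − [2].
The 9×27 boundary matrix has rank 8 and Smith normal form diag(1,1,1,1,1,1,1,1).

∂_2: C_2 → C_1 maps a triangle to the signed sum of its edges. For instance
  ∂[3,7,8] = [7,8] − [3,8] + [3,7],
  ∂[2,6,7] = [6,7] − [2,7] + [2,6].
As a 27×18 matrix over Z this has rank 17, with invariant factors (1,1,1,1,1,1,1,1,1,1,1,1,1,1,1,1,1).

Reading off H_k = ker ∂_k / im ∂_{k+1}:

  H_0: rank C_0 − rank ∂_1 = 9 − 8 = 1, and the invariant factors of ∂_1 are all 1, so H_0 = Z.
  H_1: rank ker ∂_1 − rank ∂_2 = (27 − 8) − 17 = 2, and the invariant factors of ∂_2 are all 1, so H_1 = Z^2.
  H_2: rank ker ∂_2 − rank ∂_3 = (18 − 17) − 0 = 1, and there is no ∂_3, so H_2 = Z.

(K is a triangulation of the torus T^2.)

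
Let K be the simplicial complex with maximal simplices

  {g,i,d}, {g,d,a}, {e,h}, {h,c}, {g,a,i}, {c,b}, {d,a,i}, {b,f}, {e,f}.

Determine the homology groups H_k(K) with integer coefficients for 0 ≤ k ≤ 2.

We work with the vertex ordering a < b < c < d < e < f < g < h < i. The simplices of K, each written with vertices in increasing order, are:

  0-simplices (9): a, b, c, d, e, f, g, h, i
  1-simplices (11): ad, ag, ai, bc, bf, ch, dg, di, ef, eh, gi
  2-simplices (4): adg, adi, agi, dgi

so the chain groups are C_0 ≅ Z^9, C_1 ≅ Z^11, C_2 ≅ Z^4.

The boundary map ∂_1: C_1 → C_0 sends each edge [p,q] (with p < q) to q − p. For instance
  ∂ef = f − e.
As a 9×11 matrix over Z this has rank 7, with invariant factors (1,1,1,1,1,1,1).

∂_2: C_2 → C_1 maps a triangle to the signed sum of its edges. For instance
  ∂dgi = gi − di + dg,
  ∂adi = di − ai + ad.
The 11×4 boundary matrix has rank 3 and Smith normal form diag(1,1,1).

From H_k ≅ ker(∂_k) / im(∂_{k+1}) we obtain:

  H_0: rank C_0 − rank ∂_1 = 9 − 7 = 2, and the invariant factors of ∂_1 are all 1, so H_0 ≅ Z^2.
  H_1: rank ker ∂_1 − rank ∂_2 = (11 − 7) − 3 = 1, and the invariant factors of ∂_2 are all 1, so H_1 ≅ Z.
  H_2: rank ker ∂_2 − rank ∂_3 = (4 − 3) − 0 = 1, and there is no ∂_3, so H_2 ≅ Z.

H_0 ≅ Z^2,  H_1 ≅ Z,  H_2 ≅ Z.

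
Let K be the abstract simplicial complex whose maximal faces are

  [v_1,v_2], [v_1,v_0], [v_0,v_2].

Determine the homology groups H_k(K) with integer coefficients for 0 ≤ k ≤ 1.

H_0 ≅ Z,  H_1 ≅ Z.

Fix the vertex order v_0 < v_1 < v_2 and write every simplex with vertices in increasing order. Then dim K = 1 and the simplices of K are:

  0-simplices (3): [v_0], [v_1], [v_2]
  1-simplices (3): [v_0,v_1], [v_0,v_2], [v_1,v_2]

giving chain groups C_0 ≅ Z^3, C_1 ≅ Z^3.

Boundary ∂_1: C_1 → C_0 sends each edge [p,q] (with p < q) to q − p. For instance
  ∂[v_1,v_2] = [v_2] − [v_1].
The 3×3 boundary matrix has rank 2 and Smith normal form diag(1,1).

From H_k ≅ ker(∂_k) / im(∂_{k+1}) we obtain:

  H_0: rank C_0 − rank ∂_1 = 3 − 2 = 1, and the invariant factors of ∂_1 are all 1, so H_0 ≅ Z.
  H_1: rank ker ∂_1 − rank ∂_2 = (3 − 2) − 0 = 1, and there is no ∂_2, so H_1 ≅ Z.

As a check, the Euler characteristic is 3 − 3 = 0, which agrees with 1 − 1 = 0.
(K is a triangulation of the circle S^1.)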